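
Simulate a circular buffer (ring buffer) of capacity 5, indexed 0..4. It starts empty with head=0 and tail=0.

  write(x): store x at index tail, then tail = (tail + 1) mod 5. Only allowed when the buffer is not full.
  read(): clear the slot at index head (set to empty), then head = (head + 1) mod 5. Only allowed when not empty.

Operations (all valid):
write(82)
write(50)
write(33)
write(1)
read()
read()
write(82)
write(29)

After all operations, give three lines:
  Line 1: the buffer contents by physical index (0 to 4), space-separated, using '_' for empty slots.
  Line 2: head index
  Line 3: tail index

write(82): buf=[82 _ _ _ _], head=0, tail=1, size=1
write(50): buf=[82 50 _ _ _], head=0, tail=2, size=2
write(33): buf=[82 50 33 _ _], head=0, tail=3, size=3
write(1): buf=[82 50 33 1 _], head=0, tail=4, size=4
read(): buf=[_ 50 33 1 _], head=1, tail=4, size=3
read(): buf=[_ _ 33 1 _], head=2, tail=4, size=2
write(82): buf=[_ _ 33 1 82], head=2, tail=0, size=3
write(29): buf=[29 _ 33 1 82], head=2, tail=1, size=4

Answer: 29 _ 33 1 82
2
1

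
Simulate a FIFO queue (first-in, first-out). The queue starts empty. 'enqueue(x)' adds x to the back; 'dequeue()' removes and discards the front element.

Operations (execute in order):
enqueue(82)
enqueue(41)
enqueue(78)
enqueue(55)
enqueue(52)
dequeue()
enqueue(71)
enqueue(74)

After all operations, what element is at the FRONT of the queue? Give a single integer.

enqueue(82): queue = [82]
enqueue(41): queue = [82, 41]
enqueue(78): queue = [82, 41, 78]
enqueue(55): queue = [82, 41, 78, 55]
enqueue(52): queue = [82, 41, 78, 55, 52]
dequeue(): queue = [41, 78, 55, 52]
enqueue(71): queue = [41, 78, 55, 52, 71]
enqueue(74): queue = [41, 78, 55, 52, 71, 74]

Answer: 41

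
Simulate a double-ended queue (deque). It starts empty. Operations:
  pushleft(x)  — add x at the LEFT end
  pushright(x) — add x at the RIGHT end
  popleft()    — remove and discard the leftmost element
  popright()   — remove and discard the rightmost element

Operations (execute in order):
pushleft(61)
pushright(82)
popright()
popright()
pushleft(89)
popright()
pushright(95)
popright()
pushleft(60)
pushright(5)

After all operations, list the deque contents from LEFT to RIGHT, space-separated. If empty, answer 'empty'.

pushleft(61): [61]
pushright(82): [61, 82]
popright(): [61]
popright(): []
pushleft(89): [89]
popright(): []
pushright(95): [95]
popright(): []
pushleft(60): [60]
pushright(5): [60, 5]

Answer: 60 5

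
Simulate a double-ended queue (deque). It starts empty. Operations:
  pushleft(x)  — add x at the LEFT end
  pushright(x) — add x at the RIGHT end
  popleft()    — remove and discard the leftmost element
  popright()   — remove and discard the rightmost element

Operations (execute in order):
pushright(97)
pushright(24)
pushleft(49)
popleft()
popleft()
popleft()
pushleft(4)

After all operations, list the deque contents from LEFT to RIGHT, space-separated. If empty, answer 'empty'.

Answer: 4

Derivation:
pushright(97): [97]
pushright(24): [97, 24]
pushleft(49): [49, 97, 24]
popleft(): [97, 24]
popleft(): [24]
popleft(): []
pushleft(4): [4]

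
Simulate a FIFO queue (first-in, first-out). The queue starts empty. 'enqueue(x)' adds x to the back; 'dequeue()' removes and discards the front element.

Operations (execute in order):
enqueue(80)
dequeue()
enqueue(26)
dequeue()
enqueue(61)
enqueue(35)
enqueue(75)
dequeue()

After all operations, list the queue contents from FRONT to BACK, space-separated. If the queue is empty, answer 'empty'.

Answer: 35 75

Derivation:
enqueue(80): [80]
dequeue(): []
enqueue(26): [26]
dequeue(): []
enqueue(61): [61]
enqueue(35): [61, 35]
enqueue(75): [61, 35, 75]
dequeue(): [35, 75]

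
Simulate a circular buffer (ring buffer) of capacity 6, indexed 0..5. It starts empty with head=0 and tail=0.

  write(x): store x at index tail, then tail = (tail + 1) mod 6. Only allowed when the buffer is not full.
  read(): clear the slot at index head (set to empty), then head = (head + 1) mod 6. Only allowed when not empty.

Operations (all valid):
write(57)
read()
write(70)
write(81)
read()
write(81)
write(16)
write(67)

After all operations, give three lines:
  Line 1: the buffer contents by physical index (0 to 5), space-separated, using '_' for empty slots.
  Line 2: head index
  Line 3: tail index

write(57): buf=[57 _ _ _ _ _], head=0, tail=1, size=1
read(): buf=[_ _ _ _ _ _], head=1, tail=1, size=0
write(70): buf=[_ 70 _ _ _ _], head=1, tail=2, size=1
write(81): buf=[_ 70 81 _ _ _], head=1, tail=3, size=2
read(): buf=[_ _ 81 _ _ _], head=2, tail=3, size=1
write(81): buf=[_ _ 81 81 _ _], head=2, tail=4, size=2
write(16): buf=[_ _ 81 81 16 _], head=2, tail=5, size=3
write(67): buf=[_ _ 81 81 16 67], head=2, tail=0, size=4

Answer: _ _ 81 81 16 67
2
0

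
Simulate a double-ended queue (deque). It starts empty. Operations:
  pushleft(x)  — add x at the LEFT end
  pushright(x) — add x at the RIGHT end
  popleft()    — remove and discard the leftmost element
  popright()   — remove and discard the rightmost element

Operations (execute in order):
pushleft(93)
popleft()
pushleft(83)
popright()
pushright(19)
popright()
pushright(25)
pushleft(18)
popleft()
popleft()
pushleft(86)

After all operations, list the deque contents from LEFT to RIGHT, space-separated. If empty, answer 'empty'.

Answer: 86

Derivation:
pushleft(93): [93]
popleft(): []
pushleft(83): [83]
popright(): []
pushright(19): [19]
popright(): []
pushright(25): [25]
pushleft(18): [18, 25]
popleft(): [25]
popleft(): []
pushleft(86): [86]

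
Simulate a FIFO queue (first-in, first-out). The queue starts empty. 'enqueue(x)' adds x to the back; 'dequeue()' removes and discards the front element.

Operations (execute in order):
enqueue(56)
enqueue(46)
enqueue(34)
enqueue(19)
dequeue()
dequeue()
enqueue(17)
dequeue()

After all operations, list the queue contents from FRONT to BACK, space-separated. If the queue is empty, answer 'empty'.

enqueue(56): [56]
enqueue(46): [56, 46]
enqueue(34): [56, 46, 34]
enqueue(19): [56, 46, 34, 19]
dequeue(): [46, 34, 19]
dequeue(): [34, 19]
enqueue(17): [34, 19, 17]
dequeue(): [19, 17]

Answer: 19 17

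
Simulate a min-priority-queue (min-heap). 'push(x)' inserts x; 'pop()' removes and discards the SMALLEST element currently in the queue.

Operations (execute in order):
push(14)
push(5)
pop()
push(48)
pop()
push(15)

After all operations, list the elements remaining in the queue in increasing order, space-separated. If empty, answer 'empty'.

Answer: 15 48

Derivation:
push(14): heap contents = [14]
push(5): heap contents = [5, 14]
pop() → 5: heap contents = [14]
push(48): heap contents = [14, 48]
pop() → 14: heap contents = [48]
push(15): heap contents = [15, 48]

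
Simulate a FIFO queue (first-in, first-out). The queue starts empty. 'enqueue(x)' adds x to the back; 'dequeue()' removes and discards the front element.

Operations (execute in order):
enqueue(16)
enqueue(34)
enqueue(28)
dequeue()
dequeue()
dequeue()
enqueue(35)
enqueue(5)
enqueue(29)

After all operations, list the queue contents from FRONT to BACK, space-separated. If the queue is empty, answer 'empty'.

Answer: 35 5 29

Derivation:
enqueue(16): [16]
enqueue(34): [16, 34]
enqueue(28): [16, 34, 28]
dequeue(): [34, 28]
dequeue(): [28]
dequeue(): []
enqueue(35): [35]
enqueue(5): [35, 5]
enqueue(29): [35, 5, 29]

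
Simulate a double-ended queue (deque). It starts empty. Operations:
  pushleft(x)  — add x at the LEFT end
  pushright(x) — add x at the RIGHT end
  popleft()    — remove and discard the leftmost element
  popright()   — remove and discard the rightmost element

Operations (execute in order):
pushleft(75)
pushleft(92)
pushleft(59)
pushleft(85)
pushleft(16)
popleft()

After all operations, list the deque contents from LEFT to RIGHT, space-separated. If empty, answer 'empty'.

pushleft(75): [75]
pushleft(92): [92, 75]
pushleft(59): [59, 92, 75]
pushleft(85): [85, 59, 92, 75]
pushleft(16): [16, 85, 59, 92, 75]
popleft(): [85, 59, 92, 75]

Answer: 85 59 92 75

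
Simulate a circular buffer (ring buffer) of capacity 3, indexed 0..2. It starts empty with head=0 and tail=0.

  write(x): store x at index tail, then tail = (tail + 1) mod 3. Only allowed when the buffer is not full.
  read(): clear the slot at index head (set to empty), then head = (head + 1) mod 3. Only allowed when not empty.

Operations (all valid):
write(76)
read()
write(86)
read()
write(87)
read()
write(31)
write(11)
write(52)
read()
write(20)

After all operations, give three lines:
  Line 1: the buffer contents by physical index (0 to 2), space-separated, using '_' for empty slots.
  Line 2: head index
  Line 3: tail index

Answer: 20 11 52
1
1

Derivation:
write(76): buf=[76 _ _], head=0, tail=1, size=1
read(): buf=[_ _ _], head=1, tail=1, size=0
write(86): buf=[_ 86 _], head=1, tail=2, size=1
read(): buf=[_ _ _], head=2, tail=2, size=0
write(87): buf=[_ _ 87], head=2, tail=0, size=1
read(): buf=[_ _ _], head=0, tail=0, size=0
write(31): buf=[31 _ _], head=0, tail=1, size=1
write(11): buf=[31 11 _], head=0, tail=2, size=2
write(52): buf=[31 11 52], head=0, tail=0, size=3
read(): buf=[_ 11 52], head=1, tail=0, size=2
write(20): buf=[20 11 52], head=1, tail=1, size=3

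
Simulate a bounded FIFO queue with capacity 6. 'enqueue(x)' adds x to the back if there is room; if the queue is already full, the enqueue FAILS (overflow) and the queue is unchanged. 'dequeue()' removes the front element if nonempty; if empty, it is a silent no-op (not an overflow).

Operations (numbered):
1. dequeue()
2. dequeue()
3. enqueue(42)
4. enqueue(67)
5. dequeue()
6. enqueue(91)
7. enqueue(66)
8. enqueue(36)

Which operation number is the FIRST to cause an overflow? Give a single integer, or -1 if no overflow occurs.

Answer: -1

Derivation:
1. dequeue(): empty, no-op, size=0
2. dequeue(): empty, no-op, size=0
3. enqueue(42): size=1
4. enqueue(67): size=2
5. dequeue(): size=1
6. enqueue(91): size=2
7. enqueue(66): size=3
8. enqueue(36): size=4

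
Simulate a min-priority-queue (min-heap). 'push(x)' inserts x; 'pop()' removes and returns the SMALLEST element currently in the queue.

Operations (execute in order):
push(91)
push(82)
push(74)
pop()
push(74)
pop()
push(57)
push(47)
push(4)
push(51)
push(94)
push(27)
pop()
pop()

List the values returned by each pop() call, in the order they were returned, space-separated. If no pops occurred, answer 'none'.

Answer: 74 74 4 27

Derivation:
push(91): heap contents = [91]
push(82): heap contents = [82, 91]
push(74): heap contents = [74, 82, 91]
pop() → 74: heap contents = [82, 91]
push(74): heap contents = [74, 82, 91]
pop() → 74: heap contents = [82, 91]
push(57): heap contents = [57, 82, 91]
push(47): heap contents = [47, 57, 82, 91]
push(4): heap contents = [4, 47, 57, 82, 91]
push(51): heap contents = [4, 47, 51, 57, 82, 91]
push(94): heap contents = [4, 47, 51, 57, 82, 91, 94]
push(27): heap contents = [4, 27, 47, 51, 57, 82, 91, 94]
pop() → 4: heap contents = [27, 47, 51, 57, 82, 91, 94]
pop() → 27: heap contents = [47, 51, 57, 82, 91, 94]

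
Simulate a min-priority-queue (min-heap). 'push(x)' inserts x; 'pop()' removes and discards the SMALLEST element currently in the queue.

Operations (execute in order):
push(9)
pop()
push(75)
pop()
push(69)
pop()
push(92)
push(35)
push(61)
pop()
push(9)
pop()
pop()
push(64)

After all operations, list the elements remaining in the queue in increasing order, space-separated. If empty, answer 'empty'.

Answer: 64 92

Derivation:
push(9): heap contents = [9]
pop() → 9: heap contents = []
push(75): heap contents = [75]
pop() → 75: heap contents = []
push(69): heap contents = [69]
pop() → 69: heap contents = []
push(92): heap contents = [92]
push(35): heap contents = [35, 92]
push(61): heap contents = [35, 61, 92]
pop() → 35: heap contents = [61, 92]
push(9): heap contents = [9, 61, 92]
pop() → 9: heap contents = [61, 92]
pop() → 61: heap contents = [92]
push(64): heap contents = [64, 92]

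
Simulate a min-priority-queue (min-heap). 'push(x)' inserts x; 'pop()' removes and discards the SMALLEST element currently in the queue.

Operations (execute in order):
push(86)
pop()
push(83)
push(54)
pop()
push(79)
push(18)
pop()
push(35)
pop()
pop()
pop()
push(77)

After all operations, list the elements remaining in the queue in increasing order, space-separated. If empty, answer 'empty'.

push(86): heap contents = [86]
pop() → 86: heap contents = []
push(83): heap contents = [83]
push(54): heap contents = [54, 83]
pop() → 54: heap contents = [83]
push(79): heap contents = [79, 83]
push(18): heap contents = [18, 79, 83]
pop() → 18: heap contents = [79, 83]
push(35): heap contents = [35, 79, 83]
pop() → 35: heap contents = [79, 83]
pop() → 79: heap contents = [83]
pop() → 83: heap contents = []
push(77): heap contents = [77]

Answer: 77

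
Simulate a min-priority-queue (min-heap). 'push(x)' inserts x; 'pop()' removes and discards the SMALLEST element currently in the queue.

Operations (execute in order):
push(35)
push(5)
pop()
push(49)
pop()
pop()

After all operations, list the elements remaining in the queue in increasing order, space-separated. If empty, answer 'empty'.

Answer: empty

Derivation:
push(35): heap contents = [35]
push(5): heap contents = [5, 35]
pop() → 5: heap contents = [35]
push(49): heap contents = [35, 49]
pop() → 35: heap contents = [49]
pop() → 49: heap contents = []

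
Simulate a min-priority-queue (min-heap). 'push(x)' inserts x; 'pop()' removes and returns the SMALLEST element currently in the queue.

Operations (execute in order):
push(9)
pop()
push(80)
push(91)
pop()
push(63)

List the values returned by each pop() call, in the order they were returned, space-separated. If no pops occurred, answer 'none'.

push(9): heap contents = [9]
pop() → 9: heap contents = []
push(80): heap contents = [80]
push(91): heap contents = [80, 91]
pop() → 80: heap contents = [91]
push(63): heap contents = [63, 91]

Answer: 9 80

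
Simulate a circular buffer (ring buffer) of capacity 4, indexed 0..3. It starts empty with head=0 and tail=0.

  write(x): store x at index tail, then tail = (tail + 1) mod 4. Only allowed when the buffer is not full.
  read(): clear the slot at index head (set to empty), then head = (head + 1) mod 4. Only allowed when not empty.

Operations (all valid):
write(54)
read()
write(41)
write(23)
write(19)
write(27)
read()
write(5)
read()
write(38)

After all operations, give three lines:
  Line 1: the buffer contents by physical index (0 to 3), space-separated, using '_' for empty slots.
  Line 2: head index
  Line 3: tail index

write(54): buf=[54 _ _ _], head=0, tail=1, size=1
read(): buf=[_ _ _ _], head=1, tail=1, size=0
write(41): buf=[_ 41 _ _], head=1, tail=2, size=1
write(23): buf=[_ 41 23 _], head=1, tail=3, size=2
write(19): buf=[_ 41 23 19], head=1, tail=0, size=3
write(27): buf=[27 41 23 19], head=1, tail=1, size=4
read(): buf=[27 _ 23 19], head=2, tail=1, size=3
write(5): buf=[27 5 23 19], head=2, tail=2, size=4
read(): buf=[27 5 _ 19], head=3, tail=2, size=3
write(38): buf=[27 5 38 19], head=3, tail=3, size=4

Answer: 27 5 38 19
3
3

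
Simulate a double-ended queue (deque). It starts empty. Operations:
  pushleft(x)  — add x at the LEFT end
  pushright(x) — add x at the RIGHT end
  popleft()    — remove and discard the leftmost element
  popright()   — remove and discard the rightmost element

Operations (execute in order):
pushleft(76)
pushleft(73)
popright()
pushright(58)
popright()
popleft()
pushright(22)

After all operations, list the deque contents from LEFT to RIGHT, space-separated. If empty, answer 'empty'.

Answer: 22

Derivation:
pushleft(76): [76]
pushleft(73): [73, 76]
popright(): [73]
pushright(58): [73, 58]
popright(): [73]
popleft(): []
pushright(22): [22]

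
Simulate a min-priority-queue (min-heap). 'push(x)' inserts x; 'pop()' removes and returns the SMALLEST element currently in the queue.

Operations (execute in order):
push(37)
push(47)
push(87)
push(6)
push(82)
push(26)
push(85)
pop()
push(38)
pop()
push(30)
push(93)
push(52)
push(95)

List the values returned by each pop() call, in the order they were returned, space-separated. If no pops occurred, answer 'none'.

Answer: 6 26

Derivation:
push(37): heap contents = [37]
push(47): heap contents = [37, 47]
push(87): heap contents = [37, 47, 87]
push(6): heap contents = [6, 37, 47, 87]
push(82): heap contents = [6, 37, 47, 82, 87]
push(26): heap contents = [6, 26, 37, 47, 82, 87]
push(85): heap contents = [6, 26, 37, 47, 82, 85, 87]
pop() → 6: heap contents = [26, 37, 47, 82, 85, 87]
push(38): heap contents = [26, 37, 38, 47, 82, 85, 87]
pop() → 26: heap contents = [37, 38, 47, 82, 85, 87]
push(30): heap contents = [30, 37, 38, 47, 82, 85, 87]
push(93): heap contents = [30, 37, 38, 47, 82, 85, 87, 93]
push(52): heap contents = [30, 37, 38, 47, 52, 82, 85, 87, 93]
push(95): heap contents = [30, 37, 38, 47, 52, 82, 85, 87, 93, 95]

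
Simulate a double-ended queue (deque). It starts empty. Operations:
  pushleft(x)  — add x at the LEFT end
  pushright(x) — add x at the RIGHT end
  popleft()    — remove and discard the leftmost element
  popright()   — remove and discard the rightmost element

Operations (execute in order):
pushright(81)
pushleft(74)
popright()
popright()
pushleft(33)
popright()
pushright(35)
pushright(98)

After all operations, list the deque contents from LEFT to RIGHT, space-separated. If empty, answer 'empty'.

Answer: 35 98

Derivation:
pushright(81): [81]
pushleft(74): [74, 81]
popright(): [74]
popright(): []
pushleft(33): [33]
popright(): []
pushright(35): [35]
pushright(98): [35, 98]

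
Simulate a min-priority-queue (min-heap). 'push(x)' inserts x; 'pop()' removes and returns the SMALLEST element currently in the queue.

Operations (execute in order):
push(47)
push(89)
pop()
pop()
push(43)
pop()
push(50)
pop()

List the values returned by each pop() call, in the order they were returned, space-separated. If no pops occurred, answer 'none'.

push(47): heap contents = [47]
push(89): heap contents = [47, 89]
pop() → 47: heap contents = [89]
pop() → 89: heap contents = []
push(43): heap contents = [43]
pop() → 43: heap contents = []
push(50): heap contents = [50]
pop() → 50: heap contents = []

Answer: 47 89 43 50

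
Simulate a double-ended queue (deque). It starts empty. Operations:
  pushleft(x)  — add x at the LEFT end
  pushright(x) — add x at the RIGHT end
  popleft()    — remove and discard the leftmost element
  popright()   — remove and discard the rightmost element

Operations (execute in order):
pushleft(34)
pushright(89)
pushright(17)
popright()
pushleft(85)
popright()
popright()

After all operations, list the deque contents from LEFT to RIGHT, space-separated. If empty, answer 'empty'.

pushleft(34): [34]
pushright(89): [34, 89]
pushright(17): [34, 89, 17]
popright(): [34, 89]
pushleft(85): [85, 34, 89]
popright(): [85, 34]
popright(): [85]

Answer: 85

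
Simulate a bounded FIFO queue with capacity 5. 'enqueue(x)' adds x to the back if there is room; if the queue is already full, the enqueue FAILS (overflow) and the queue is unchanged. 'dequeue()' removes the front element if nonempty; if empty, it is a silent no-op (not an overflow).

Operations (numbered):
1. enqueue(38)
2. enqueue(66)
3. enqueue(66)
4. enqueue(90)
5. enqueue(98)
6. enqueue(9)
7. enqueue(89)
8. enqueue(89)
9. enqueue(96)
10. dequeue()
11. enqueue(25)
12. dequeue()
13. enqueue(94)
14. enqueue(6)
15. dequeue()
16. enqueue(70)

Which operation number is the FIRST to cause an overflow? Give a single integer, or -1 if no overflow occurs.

Answer: 6

Derivation:
1. enqueue(38): size=1
2. enqueue(66): size=2
3. enqueue(66): size=3
4. enqueue(90): size=4
5. enqueue(98): size=5
6. enqueue(9): size=5=cap → OVERFLOW (fail)
7. enqueue(89): size=5=cap → OVERFLOW (fail)
8. enqueue(89): size=5=cap → OVERFLOW (fail)
9. enqueue(96): size=5=cap → OVERFLOW (fail)
10. dequeue(): size=4
11. enqueue(25): size=5
12. dequeue(): size=4
13. enqueue(94): size=5
14. enqueue(6): size=5=cap → OVERFLOW (fail)
15. dequeue(): size=4
16. enqueue(70): size=5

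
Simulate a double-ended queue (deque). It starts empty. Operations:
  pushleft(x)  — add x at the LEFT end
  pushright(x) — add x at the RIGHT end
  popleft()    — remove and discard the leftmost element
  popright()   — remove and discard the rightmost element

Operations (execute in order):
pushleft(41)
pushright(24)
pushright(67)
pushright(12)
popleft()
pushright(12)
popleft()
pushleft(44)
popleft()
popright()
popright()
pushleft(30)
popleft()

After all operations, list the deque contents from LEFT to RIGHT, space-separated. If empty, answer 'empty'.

pushleft(41): [41]
pushright(24): [41, 24]
pushright(67): [41, 24, 67]
pushright(12): [41, 24, 67, 12]
popleft(): [24, 67, 12]
pushright(12): [24, 67, 12, 12]
popleft(): [67, 12, 12]
pushleft(44): [44, 67, 12, 12]
popleft(): [67, 12, 12]
popright(): [67, 12]
popright(): [67]
pushleft(30): [30, 67]
popleft(): [67]

Answer: 67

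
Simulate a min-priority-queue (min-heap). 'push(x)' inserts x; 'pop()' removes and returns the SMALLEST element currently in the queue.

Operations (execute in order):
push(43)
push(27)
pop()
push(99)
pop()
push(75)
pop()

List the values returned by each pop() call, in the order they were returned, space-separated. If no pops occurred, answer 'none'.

push(43): heap contents = [43]
push(27): heap contents = [27, 43]
pop() → 27: heap contents = [43]
push(99): heap contents = [43, 99]
pop() → 43: heap contents = [99]
push(75): heap contents = [75, 99]
pop() → 75: heap contents = [99]

Answer: 27 43 75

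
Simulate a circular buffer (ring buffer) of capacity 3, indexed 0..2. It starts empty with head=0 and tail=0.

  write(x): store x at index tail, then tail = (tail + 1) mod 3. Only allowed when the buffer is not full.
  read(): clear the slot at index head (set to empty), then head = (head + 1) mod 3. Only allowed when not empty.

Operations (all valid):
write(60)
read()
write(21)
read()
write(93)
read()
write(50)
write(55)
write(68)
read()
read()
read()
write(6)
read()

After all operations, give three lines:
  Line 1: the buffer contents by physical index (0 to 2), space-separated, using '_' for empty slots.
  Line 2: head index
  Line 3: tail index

Answer: _ _ _
1
1

Derivation:
write(60): buf=[60 _ _], head=0, tail=1, size=1
read(): buf=[_ _ _], head=1, tail=1, size=0
write(21): buf=[_ 21 _], head=1, tail=2, size=1
read(): buf=[_ _ _], head=2, tail=2, size=0
write(93): buf=[_ _ 93], head=2, tail=0, size=1
read(): buf=[_ _ _], head=0, tail=0, size=0
write(50): buf=[50 _ _], head=0, tail=1, size=1
write(55): buf=[50 55 _], head=0, tail=2, size=2
write(68): buf=[50 55 68], head=0, tail=0, size=3
read(): buf=[_ 55 68], head=1, tail=0, size=2
read(): buf=[_ _ 68], head=2, tail=0, size=1
read(): buf=[_ _ _], head=0, tail=0, size=0
write(6): buf=[6 _ _], head=0, tail=1, size=1
read(): buf=[_ _ _], head=1, tail=1, size=0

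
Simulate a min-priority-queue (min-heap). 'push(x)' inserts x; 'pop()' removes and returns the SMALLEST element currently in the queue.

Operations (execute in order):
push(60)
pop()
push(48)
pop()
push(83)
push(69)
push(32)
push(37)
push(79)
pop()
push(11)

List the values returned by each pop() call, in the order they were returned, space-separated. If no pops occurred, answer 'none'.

push(60): heap contents = [60]
pop() → 60: heap contents = []
push(48): heap contents = [48]
pop() → 48: heap contents = []
push(83): heap contents = [83]
push(69): heap contents = [69, 83]
push(32): heap contents = [32, 69, 83]
push(37): heap contents = [32, 37, 69, 83]
push(79): heap contents = [32, 37, 69, 79, 83]
pop() → 32: heap contents = [37, 69, 79, 83]
push(11): heap contents = [11, 37, 69, 79, 83]

Answer: 60 48 32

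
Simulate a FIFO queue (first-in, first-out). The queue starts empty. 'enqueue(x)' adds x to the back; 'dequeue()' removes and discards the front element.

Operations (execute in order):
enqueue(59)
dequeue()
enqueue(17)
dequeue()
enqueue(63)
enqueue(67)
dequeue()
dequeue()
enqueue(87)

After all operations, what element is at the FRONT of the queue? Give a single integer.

enqueue(59): queue = [59]
dequeue(): queue = []
enqueue(17): queue = [17]
dequeue(): queue = []
enqueue(63): queue = [63]
enqueue(67): queue = [63, 67]
dequeue(): queue = [67]
dequeue(): queue = []
enqueue(87): queue = [87]

Answer: 87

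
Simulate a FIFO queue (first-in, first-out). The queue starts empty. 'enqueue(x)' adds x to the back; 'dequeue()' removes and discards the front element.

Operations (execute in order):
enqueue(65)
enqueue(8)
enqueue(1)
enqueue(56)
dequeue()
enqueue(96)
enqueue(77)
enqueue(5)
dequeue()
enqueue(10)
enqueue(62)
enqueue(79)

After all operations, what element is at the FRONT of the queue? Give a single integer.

Answer: 1

Derivation:
enqueue(65): queue = [65]
enqueue(8): queue = [65, 8]
enqueue(1): queue = [65, 8, 1]
enqueue(56): queue = [65, 8, 1, 56]
dequeue(): queue = [8, 1, 56]
enqueue(96): queue = [8, 1, 56, 96]
enqueue(77): queue = [8, 1, 56, 96, 77]
enqueue(5): queue = [8, 1, 56, 96, 77, 5]
dequeue(): queue = [1, 56, 96, 77, 5]
enqueue(10): queue = [1, 56, 96, 77, 5, 10]
enqueue(62): queue = [1, 56, 96, 77, 5, 10, 62]
enqueue(79): queue = [1, 56, 96, 77, 5, 10, 62, 79]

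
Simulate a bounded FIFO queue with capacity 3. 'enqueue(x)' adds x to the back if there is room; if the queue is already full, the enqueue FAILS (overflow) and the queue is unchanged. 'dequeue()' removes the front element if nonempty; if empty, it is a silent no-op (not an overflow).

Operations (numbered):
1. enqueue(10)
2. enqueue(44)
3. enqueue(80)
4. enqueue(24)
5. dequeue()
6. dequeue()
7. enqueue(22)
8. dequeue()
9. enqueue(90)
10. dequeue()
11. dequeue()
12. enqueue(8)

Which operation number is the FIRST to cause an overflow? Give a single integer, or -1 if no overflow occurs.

Answer: 4

Derivation:
1. enqueue(10): size=1
2. enqueue(44): size=2
3. enqueue(80): size=3
4. enqueue(24): size=3=cap → OVERFLOW (fail)
5. dequeue(): size=2
6. dequeue(): size=1
7. enqueue(22): size=2
8. dequeue(): size=1
9. enqueue(90): size=2
10. dequeue(): size=1
11. dequeue(): size=0
12. enqueue(8): size=1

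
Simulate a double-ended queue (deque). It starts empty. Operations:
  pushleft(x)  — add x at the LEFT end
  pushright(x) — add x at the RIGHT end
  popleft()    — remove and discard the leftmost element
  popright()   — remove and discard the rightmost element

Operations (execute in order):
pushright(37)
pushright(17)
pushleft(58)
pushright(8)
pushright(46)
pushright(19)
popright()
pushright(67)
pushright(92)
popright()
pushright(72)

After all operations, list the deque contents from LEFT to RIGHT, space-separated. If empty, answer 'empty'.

Answer: 58 37 17 8 46 67 72

Derivation:
pushright(37): [37]
pushright(17): [37, 17]
pushleft(58): [58, 37, 17]
pushright(8): [58, 37, 17, 8]
pushright(46): [58, 37, 17, 8, 46]
pushright(19): [58, 37, 17, 8, 46, 19]
popright(): [58, 37, 17, 8, 46]
pushright(67): [58, 37, 17, 8, 46, 67]
pushright(92): [58, 37, 17, 8, 46, 67, 92]
popright(): [58, 37, 17, 8, 46, 67]
pushright(72): [58, 37, 17, 8, 46, 67, 72]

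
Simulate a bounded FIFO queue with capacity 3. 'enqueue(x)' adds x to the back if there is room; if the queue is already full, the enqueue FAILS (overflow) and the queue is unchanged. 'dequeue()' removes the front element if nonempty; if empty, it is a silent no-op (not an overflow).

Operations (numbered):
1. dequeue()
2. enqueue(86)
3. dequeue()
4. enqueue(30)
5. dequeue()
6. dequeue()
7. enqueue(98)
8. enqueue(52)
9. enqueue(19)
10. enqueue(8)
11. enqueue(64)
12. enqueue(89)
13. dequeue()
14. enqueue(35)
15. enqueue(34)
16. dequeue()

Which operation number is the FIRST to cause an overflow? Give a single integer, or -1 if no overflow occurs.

1. dequeue(): empty, no-op, size=0
2. enqueue(86): size=1
3. dequeue(): size=0
4. enqueue(30): size=1
5. dequeue(): size=0
6. dequeue(): empty, no-op, size=0
7. enqueue(98): size=1
8. enqueue(52): size=2
9. enqueue(19): size=3
10. enqueue(8): size=3=cap → OVERFLOW (fail)
11. enqueue(64): size=3=cap → OVERFLOW (fail)
12. enqueue(89): size=3=cap → OVERFLOW (fail)
13. dequeue(): size=2
14. enqueue(35): size=3
15. enqueue(34): size=3=cap → OVERFLOW (fail)
16. dequeue(): size=2

Answer: 10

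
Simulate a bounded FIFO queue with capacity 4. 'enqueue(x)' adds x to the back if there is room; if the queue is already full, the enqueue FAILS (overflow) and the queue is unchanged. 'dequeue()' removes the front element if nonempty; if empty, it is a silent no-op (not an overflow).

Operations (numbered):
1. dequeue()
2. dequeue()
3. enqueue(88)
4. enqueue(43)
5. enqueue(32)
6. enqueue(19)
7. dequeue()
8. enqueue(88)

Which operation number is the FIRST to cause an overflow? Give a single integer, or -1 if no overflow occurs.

1. dequeue(): empty, no-op, size=0
2. dequeue(): empty, no-op, size=0
3. enqueue(88): size=1
4. enqueue(43): size=2
5. enqueue(32): size=3
6. enqueue(19): size=4
7. dequeue(): size=3
8. enqueue(88): size=4

Answer: -1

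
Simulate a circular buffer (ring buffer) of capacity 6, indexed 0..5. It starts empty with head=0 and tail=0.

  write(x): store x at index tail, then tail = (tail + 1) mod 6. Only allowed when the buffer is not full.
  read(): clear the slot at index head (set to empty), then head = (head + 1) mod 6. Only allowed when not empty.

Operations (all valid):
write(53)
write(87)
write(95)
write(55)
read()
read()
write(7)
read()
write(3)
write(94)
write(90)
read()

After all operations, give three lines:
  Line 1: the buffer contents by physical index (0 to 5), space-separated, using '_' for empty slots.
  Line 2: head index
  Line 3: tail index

write(53): buf=[53 _ _ _ _ _], head=0, tail=1, size=1
write(87): buf=[53 87 _ _ _ _], head=0, tail=2, size=2
write(95): buf=[53 87 95 _ _ _], head=0, tail=3, size=3
write(55): buf=[53 87 95 55 _ _], head=0, tail=4, size=4
read(): buf=[_ 87 95 55 _ _], head=1, tail=4, size=3
read(): buf=[_ _ 95 55 _ _], head=2, tail=4, size=2
write(7): buf=[_ _ 95 55 7 _], head=2, tail=5, size=3
read(): buf=[_ _ _ 55 7 _], head=3, tail=5, size=2
write(3): buf=[_ _ _ 55 7 3], head=3, tail=0, size=3
write(94): buf=[94 _ _ 55 7 3], head=3, tail=1, size=4
write(90): buf=[94 90 _ 55 7 3], head=3, tail=2, size=5
read(): buf=[94 90 _ _ 7 3], head=4, tail=2, size=4

Answer: 94 90 _ _ 7 3
4
2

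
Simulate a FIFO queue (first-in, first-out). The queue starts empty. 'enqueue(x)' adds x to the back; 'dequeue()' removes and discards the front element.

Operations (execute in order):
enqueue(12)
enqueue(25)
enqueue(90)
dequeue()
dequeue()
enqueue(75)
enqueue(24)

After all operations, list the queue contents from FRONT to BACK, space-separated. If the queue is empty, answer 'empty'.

enqueue(12): [12]
enqueue(25): [12, 25]
enqueue(90): [12, 25, 90]
dequeue(): [25, 90]
dequeue(): [90]
enqueue(75): [90, 75]
enqueue(24): [90, 75, 24]

Answer: 90 75 24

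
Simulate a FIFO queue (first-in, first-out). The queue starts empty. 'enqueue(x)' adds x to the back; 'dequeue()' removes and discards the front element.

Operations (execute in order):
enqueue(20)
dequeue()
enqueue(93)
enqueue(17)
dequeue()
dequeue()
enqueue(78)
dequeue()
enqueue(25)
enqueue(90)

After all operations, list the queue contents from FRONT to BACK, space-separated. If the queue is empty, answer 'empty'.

enqueue(20): [20]
dequeue(): []
enqueue(93): [93]
enqueue(17): [93, 17]
dequeue(): [17]
dequeue(): []
enqueue(78): [78]
dequeue(): []
enqueue(25): [25]
enqueue(90): [25, 90]

Answer: 25 90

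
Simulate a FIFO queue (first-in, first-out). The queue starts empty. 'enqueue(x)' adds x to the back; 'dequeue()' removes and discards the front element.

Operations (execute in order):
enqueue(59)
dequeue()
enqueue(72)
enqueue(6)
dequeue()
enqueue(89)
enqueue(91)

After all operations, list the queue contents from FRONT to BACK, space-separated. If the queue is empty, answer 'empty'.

enqueue(59): [59]
dequeue(): []
enqueue(72): [72]
enqueue(6): [72, 6]
dequeue(): [6]
enqueue(89): [6, 89]
enqueue(91): [6, 89, 91]

Answer: 6 89 91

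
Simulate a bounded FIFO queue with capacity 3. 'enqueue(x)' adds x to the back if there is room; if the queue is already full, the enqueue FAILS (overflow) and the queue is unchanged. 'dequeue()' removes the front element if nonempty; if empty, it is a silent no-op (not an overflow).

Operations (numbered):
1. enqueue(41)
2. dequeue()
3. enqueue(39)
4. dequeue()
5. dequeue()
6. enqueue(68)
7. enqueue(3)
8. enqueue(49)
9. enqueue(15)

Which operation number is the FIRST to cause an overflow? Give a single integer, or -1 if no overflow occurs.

1. enqueue(41): size=1
2. dequeue(): size=0
3. enqueue(39): size=1
4. dequeue(): size=0
5. dequeue(): empty, no-op, size=0
6. enqueue(68): size=1
7. enqueue(3): size=2
8. enqueue(49): size=3
9. enqueue(15): size=3=cap → OVERFLOW (fail)

Answer: 9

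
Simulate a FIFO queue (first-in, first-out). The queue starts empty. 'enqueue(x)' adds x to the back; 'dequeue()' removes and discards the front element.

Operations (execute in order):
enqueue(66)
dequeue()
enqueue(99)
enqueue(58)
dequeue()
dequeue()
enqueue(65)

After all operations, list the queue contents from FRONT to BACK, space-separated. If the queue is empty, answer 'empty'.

enqueue(66): [66]
dequeue(): []
enqueue(99): [99]
enqueue(58): [99, 58]
dequeue(): [58]
dequeue(): []
enqueue(65): [65]

Answer: 65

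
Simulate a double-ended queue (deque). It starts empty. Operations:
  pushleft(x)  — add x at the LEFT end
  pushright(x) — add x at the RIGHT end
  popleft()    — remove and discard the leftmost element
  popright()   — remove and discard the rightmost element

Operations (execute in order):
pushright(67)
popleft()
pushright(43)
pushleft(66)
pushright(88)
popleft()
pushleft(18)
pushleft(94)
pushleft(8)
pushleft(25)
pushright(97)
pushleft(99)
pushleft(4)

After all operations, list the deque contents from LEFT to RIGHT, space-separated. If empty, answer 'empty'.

Answer: 4 99 25 8 94 18 43 88 97

Derivation:
pushright(67): [67]
popleft(): []
pushright(43): [43]
pushleft(66): [66, 43]
pushright(88): [66, 43, 88]
popleft(): [43, 88]
pushleft(18): [18, 43, 88]
pushleft(94): [94, 18, 43, 88]
pushleft(8): [8, 94, 18, 43, 88]
pushleft(25): [25, 8, 94, 18, 43, 88]
pushright(97): [25, 8, 94, 18, 43, 88, 97]
pushleft(99): [99, 25, 8, 94, 18, 43, 88, 97]
pushleft(4): [4, 99, 25, 8, 94, 18, 43, 88, 97]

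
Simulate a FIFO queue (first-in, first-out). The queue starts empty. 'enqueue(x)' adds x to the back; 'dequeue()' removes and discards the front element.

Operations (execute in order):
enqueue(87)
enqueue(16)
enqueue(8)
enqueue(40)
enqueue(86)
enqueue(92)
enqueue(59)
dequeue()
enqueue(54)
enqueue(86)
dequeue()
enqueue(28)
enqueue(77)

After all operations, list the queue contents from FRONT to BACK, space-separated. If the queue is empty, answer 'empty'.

Answer: 8 40 86 92 59 54 86 28 77

Derivation:
enqueue(87): [87]
enqueue(16): [87, 16]
enqueue(8): [87, 16, 8]
enqueue(40): [87, 16, 8, 40]
enqueue(86): [87, 16, 8, 40, 86]
enqueue(92): [87, 16, 8, 40, 86, 92]
enqueue(59): [87, 16, 8, 40, 86, 92, 59]
dequeue(): [16, 8, 40, 86, 92, 59]
enqueue(54): [16, 8, 40, 86, 92, 59, 54]
enqueue(86): [16, 8, 40, 86, 92, 59, 54, 86]
dequeue(): [8, 40, 86, 92, 59, 54, 86]
enqueue(28): [8, 40, 86, 92, 59, 54, 86, 28]
enqueue(77): [8, 40, 86, 92, 59, 54, 86, 28, 77]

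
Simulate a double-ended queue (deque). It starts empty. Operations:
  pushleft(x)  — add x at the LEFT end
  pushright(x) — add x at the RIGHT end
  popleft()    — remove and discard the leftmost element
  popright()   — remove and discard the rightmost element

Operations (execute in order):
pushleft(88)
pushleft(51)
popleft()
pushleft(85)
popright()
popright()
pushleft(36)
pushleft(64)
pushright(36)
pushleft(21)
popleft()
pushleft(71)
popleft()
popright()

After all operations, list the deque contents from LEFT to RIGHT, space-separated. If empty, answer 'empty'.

pushleft(88): [88]
pushleft(51): [51, 88]
popleft(): [88]
pushleft(85): [85, 88]
popright(): [85]
popright(): []
pushleft(36): [36]
pushleft(64): [64, 36]
pushright(36): [64, 36, 36]
pushleft(21): [21, 64, 36, 36]
popleft(): [64, 36, 36]
pushleft(71): [71, 64, 36, 36]
popleft(): [64, 36, 36]
popright(): [64, 36]

Answer: 64 36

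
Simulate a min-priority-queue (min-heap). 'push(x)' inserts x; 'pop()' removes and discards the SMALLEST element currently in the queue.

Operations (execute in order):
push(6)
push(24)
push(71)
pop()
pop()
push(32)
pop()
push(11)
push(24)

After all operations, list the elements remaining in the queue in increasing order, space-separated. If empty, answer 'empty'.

push(6): heap contents = [6]
push(24): heap contents = [6, 24]
push(71): heap contents = [6, 24, 71]
pop() → 6: heap contents = [24, 71]
pop() → 24: heap contents = [71]
push(32): heap contents = [32, 71]
pop() → 32: heap contents = [71]
push(11): heap contents = [11, 71]
push(24): heap contents = [11, 24, 71]

Answer: 11 24 71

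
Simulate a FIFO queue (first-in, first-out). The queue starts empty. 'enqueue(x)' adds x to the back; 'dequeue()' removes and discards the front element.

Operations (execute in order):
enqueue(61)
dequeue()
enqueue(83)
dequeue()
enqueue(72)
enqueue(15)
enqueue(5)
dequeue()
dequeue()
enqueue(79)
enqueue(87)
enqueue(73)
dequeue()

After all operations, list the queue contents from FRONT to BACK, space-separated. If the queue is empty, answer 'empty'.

enqueue(61): [61]
dequeue(): []
enqueue(83): [83]
dequeue(): []
enqueue(72): [72]
enqueue(15): [72, 15]
enqueue(5): [72, 15, 5]
dequeue(): [15, 5]
dequeue(): [5]
enqueue(79): [5, 79]
enqueue(87): [5, 79, 87]
enqueue(73): [5, 79, 87, 73]
dequeue(): [79, 87, 73]

Answer: 79 87 73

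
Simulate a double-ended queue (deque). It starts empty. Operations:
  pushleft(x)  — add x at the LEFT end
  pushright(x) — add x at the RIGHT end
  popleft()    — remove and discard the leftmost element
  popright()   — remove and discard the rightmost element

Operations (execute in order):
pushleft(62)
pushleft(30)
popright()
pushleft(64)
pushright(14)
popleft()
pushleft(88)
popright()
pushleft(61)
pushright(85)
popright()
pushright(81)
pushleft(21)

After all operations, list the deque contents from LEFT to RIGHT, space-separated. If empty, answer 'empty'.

pushleft(62): [62]
pushleft(30): [30, 62]
popright(): [30]
pushleft(64): [64, 30]
pushright(14): [64, 30, 14]
popleft(): [30, 14]
pushleft(88): [88, 30, 14]
popright(): [88, 30]
pushleft(61): [61, 88, 30]
pushright(85): [61, 88, 30, 85]
popright(): [61, 88, 30]
pushright(81): [61, 88, 30, 81]
pushleft(21): [21, 61, 88, 30, 81]

Answer: 21 61 88 30 81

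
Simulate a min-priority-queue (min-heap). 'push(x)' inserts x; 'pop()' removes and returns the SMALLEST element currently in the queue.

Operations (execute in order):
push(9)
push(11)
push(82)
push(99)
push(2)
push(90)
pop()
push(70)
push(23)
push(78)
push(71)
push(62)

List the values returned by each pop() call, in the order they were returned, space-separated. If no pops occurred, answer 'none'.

push(9): heap contents = [9]
push(11): heap contents = [9, 11]
push(82): heap contents = [9, 11, 82]
push(99): heap contents = [9, 11, 82, 99]
push(2): heap contents = [2, 9, 11, 82, 99]
push(90): heap contents = [2, 9, 11, 82, 90, 99]
pop() → 2: heap contents = [9, 11, 82, 90, 99]
push(70): heap contents = [9, 11, 70, 82, 90, 99]
push(23): heap contents = [9, 11, 23, 70, 82, 90, 99]
push(78): heap contents = [9, 11, 23, 70, 78, 82, 90, 99]
push(71): heap contents = [9, 11, 23, 70, 71, 78, 82, 90, 99]
push(62): heap contents = [9, 11, 23, 62, 70, 71, 78, 82, 90, 99]

Answer: 2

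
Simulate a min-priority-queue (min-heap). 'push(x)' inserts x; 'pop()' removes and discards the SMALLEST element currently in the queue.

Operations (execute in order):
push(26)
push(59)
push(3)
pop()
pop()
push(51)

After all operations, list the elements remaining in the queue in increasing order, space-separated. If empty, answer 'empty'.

Answer: 51 59

Derivation:
push(26): heap contents = [26]
push(59): heap contents = [26, 59]
push(3): heap contents = [3, 26, 59]
pop() → 3: heap contents = [26, 59]
pop() → 26: heap contents = [59]
push(51): heap contents = [51, 59]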